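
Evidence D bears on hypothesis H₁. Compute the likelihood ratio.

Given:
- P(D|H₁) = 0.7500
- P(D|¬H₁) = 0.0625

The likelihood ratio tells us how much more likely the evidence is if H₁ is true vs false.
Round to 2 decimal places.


Likelihood Ratio (LR) = P(D|H₁) / P(D|¬H₁)

LR = 0.7500 / 0.0625
   = 12.00

The evidence is 12.00 times more likely if H₁ is true than if H₁ is false.
Since LR > 1, the evidence supports H₁ over ¬H₁.


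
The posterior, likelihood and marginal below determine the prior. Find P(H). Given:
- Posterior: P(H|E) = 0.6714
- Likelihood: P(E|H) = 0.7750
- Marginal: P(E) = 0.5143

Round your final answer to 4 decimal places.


From Bayes' theorem: P(H|E) = P(E|H) × P(H) / P(E)

Rearranging for P(H):
P(H) = P(H|E) × P(E) / P(E|H)
     = 0.6714 × 0.5143 / 0.7750
     = 0.34530102 / 0.7750
     = 0.4455


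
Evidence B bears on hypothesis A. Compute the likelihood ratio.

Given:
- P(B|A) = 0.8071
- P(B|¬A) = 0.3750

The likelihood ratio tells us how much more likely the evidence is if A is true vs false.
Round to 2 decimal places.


Likelihood Ratio (LR) = P(B|A) / P(B|¬A)

LR = 0.8071 / 0.3750
   = 2.15

The evidence is 2.15 times more likely if A is true than if A is false.
LR > 1, so observing B raises the odds in favor of A.


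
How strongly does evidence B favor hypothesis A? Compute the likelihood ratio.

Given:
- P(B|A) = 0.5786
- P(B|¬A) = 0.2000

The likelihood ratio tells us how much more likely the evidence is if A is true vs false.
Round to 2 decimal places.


Likelihood Ratio (LR) = P(B|A) / P(B|¬A)

LR = 0.5786 / 0.2000
   = 2.89

The evidence is 2.89 times more likely if A is true than if A is false.
Because LR exceeds 1, B is evidence for A.


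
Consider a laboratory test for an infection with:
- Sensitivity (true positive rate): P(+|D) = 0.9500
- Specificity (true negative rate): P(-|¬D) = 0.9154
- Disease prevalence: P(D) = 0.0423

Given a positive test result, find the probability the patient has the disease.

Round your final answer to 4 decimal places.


Let D = has disease, + = positive test

Given:
- P(D) = 0.0423 (prevalence)
- P(+|D) = 0.9500 (sensitivity)
- P(-|¬D) = 0.9154 (specificity)
- P(+|¬D) = 0.0846 (false positive rate = 1 - specificity)

Step 1: Find P(+)
P(+) = P(+|D)P(D) + P(+|¬D)P(¬D)
     = 0.9500 × 0.0423 + 0.0846 × 0.9577
     = 0.04018500 + 0.08102142
     = 0.12120642

Step 2: Apply Bayes' theorem for P(D|+)
P(D|+) = P(+|D)P(D) / P(+)
       = 0.04018500 / 0.12120642
       = 0.3315


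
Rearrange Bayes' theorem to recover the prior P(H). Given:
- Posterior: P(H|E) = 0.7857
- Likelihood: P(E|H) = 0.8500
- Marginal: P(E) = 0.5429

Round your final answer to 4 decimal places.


From Bayes' theorem: P(H|E) = P(E|H) × P(H) / P(E)

Rearranging for P(H):
P(H) = P(H|E) × P(E) / P(E|H)
     = 0.7857 × 0.5429 / 0.8500
     = 0.42655653 / 0.8500
     = 0.5018


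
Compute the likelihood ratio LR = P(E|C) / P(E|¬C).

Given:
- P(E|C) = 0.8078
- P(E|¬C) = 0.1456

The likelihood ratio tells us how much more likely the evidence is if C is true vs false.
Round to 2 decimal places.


Likelihood Ratio (LR) = P(E|C) / P(E|¬C)

LR = 0.8078 / 0.1456
   = 5.55

The evidence is 5.55 times more likely if C is true than if C is false.
Since LR > 1, the evidence supports C over ¬C.


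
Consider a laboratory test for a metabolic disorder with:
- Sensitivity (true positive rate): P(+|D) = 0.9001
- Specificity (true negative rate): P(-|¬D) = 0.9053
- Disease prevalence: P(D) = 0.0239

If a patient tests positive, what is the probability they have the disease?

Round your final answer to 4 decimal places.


Let D = has disease, + = positive test

Given:
- P(D) = 0.0239 (prevalence)
- P(+|D) = 0.9001 (sensitivity)
- P(-|¬D) = 0.9053 (specificity)
- P(+|¬D) = 0.0947 (false positive rate = 1 - specificity)

Step 1: Find P(+)
P(+) = P(+|D)P(D) + P(+|¬D)P(¬D)
     = 0.9001 × 0.0239 + 0.0947 × 0.9761
     = 0.02151239 + 0.09243667
     = 0.11394906

Step 2: Apply Bayes' theorem for P(D|+)
P(D|+) = P(+|D)P(D) / P(+)
       = 0.02151239 / 0.11394906
       = 0.1888


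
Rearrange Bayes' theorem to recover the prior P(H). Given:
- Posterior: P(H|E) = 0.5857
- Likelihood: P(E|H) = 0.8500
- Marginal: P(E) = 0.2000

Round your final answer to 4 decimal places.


From Bayes' theorem: P(H|E) = P(E|H) × P(H) / P(E)

Rearranging for P(H):
P(H) = P(H|E) × P(E) / P(E|H)
     = 0.5857 × 0.2000 / 0.8500
     = 0.11714000 / 0.8500
     = 0.1378


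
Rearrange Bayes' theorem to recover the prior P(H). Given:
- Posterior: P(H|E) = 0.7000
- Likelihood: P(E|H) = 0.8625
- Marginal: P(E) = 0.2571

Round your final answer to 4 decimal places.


From Bayes' theorem: P(H|E) = P(E|H) × P(H) / P(E)

Rearranging for P(H):
P(H) = P(H|E) × P(E) / P(E|H)
     = 0.7000 × 0.2571 / 0.8625
     = 0.17997000 / 0.8625
     = 0.2087


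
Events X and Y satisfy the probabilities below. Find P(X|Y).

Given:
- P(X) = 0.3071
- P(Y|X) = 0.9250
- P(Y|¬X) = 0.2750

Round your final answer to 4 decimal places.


Bayes' theorem: P(X|Y) = P(Y|X) × P(X) / P(Y)

Step 1: Calculate P(Y) using law of total probability
P(Y) = P(Y|X)P(X) + P(Y|¬X)P(¬X)
     = 0.9250 × 0.3071 + 0.2750 × 0.6929
     = 0.28406750 + 0.19054750
     = 0.47461500

Step 2: Apply Bayes' theorem
P(X|Y) = P(Y|X) × P(X) / P(Y)
       = 0.28406750 / 0.47461500
       = 0.5985


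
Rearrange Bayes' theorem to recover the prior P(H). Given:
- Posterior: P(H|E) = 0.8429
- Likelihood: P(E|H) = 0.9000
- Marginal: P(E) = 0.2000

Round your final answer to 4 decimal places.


From Bayes' theorem: P(H|E) = P(E|H) × P(H) / P(E)

Rearranging for P(H):
P(H) = P(H|E) × P(E) / P(E|H)
     = 0.8429 × 0.2000 / 0.9000
     = 0.16858000 / 0.9000
     = 0.1873


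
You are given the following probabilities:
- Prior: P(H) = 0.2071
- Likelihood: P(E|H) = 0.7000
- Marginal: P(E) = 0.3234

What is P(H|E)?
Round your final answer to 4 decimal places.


Using Bayes' theorem:

P(H|E) = P(E|H) × P(H) / P(E)
       = 0.7000 × 0.2071 / 0.3234
       = 0.14497000 / 0.3234
       = 0.4483

The evidence strengthens our belief in H.
Prior: 0.2071 → Posterior: 0.4483


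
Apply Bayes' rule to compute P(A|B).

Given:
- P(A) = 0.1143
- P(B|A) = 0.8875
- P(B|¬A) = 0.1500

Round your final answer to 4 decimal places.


Bayes' theorem: P(A|B) = P(B|A) × P(A) / P(B)

Step 1: Calculate P(B) using law of total probability
P(B) = P(B|A)P(A) + P(B|¬A)P(¬A)
     = 0.8875 × 0.1143 + 0.1500 × 0.8857
     = 0.10144125 + 0.13285500
     = 0.23429625

Step 2: Apply Bayes' theorem
P(A|B) = P(B|A) × P(A) / P(B)
       = 0.10144125 / 0.23429625
       = 0.4330


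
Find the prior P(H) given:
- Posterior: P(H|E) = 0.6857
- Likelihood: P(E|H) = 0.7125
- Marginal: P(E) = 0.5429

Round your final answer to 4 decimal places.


From Bayes' theorem: P(H|E) = P(E|H) × P(H) / P(E)

Rearranging for P(H):
P(H) = P(H|E) × P(E) / P(E|H)
     = 0.6857 × 0.5429 / 0.7125
     = 0.37226653 / 0.7125
     = 0.5225


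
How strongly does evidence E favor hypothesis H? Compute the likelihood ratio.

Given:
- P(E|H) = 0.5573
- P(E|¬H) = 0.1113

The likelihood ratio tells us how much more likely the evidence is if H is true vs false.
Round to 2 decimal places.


Likelihood Ratio (LR) = P(E|H) / P(E|¬H)

LR = 0.5573 / 0.1113
   = 5.01

The evidence is 5.01 times more likely if H is true than if H is false.
Because LR exceeds 1, E is evidence for H.


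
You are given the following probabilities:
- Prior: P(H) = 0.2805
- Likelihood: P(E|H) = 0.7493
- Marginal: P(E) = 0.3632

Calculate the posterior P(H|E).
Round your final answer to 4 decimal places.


Using Bayes' theorem:

P(H|E) = P(E|H) × P(H) / P(E)
       = 0.7493 × 0.2805 / 0.3632
       = 0.21017865 / 0.3632
       = 0.5787

The evidence strengthens our belief in H.
Prior: 0.2805 → Posterior: 0.5787


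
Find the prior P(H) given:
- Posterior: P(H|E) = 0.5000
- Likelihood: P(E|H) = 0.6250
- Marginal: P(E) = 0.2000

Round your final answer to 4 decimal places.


From Bayes' theorem: P(H|E) = P(E|H) × P(H) / P(E)

Rearranging for P(H):
P(H) = P(H|E) × P(E) / P(E|H)
     = 0.5000 × 0.2000 / 0.6250
     = 0.10000000 / 0.6250
     = 0.1600


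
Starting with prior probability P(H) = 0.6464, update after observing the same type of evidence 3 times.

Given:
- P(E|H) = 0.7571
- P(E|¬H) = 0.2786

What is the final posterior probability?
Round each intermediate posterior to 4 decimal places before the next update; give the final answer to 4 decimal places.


Sequential Bayesian updating:

Initial prior: P(H) = 0.6464

Update 1:
  P(E) = 0.7571 × 0.6464 + 0.2786 × 0.3536 = 0.48938944 + 0.09851296 = 0.58790240
  P(H|E) = 0.48938944 / 0.58790240 = 0.8324

Update 2:
  P(E) = 0.7571 × 0.8324 + 0.2786 × 0.1676 = 0.63021004 + 0.04669336 = 0.67690340
  P(H|E) = 0.63021004 / 0.67690340 = 0.9310

Update 3:
  P(E) = 0.7571 × 0.9310 + 0.2786 × 0.0690 = 0.70486010 + 0.01922340 = 0.72408350
  P(H|E) = 0.70486010 / 0.72408350 = 0.9735

Final posterior: 0.9735


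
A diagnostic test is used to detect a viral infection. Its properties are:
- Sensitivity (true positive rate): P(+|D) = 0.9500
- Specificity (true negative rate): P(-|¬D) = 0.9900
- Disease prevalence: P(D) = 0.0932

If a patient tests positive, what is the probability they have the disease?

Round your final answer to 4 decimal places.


Let D = has disease, + = positive test

Given:
- P(D) = 0.0932 (prevalence)
- P(+|D) = 0.9500 (sensitivity)
- P(-|¬D) = 0.9900 (specificity)
- P(+|¬D) = 0.0100 (false positive rate = 1 - specificity)

Step 1: Find P(+)
P(+) = P(+|D)P(D) + P(+|¬D)P(¬D)
     = 0.9500 × 0.0932 + 0.0100 × 0.9068
     = 0.08854000 + 0.00906800
     = 0.09760800

Step 2: Apply Bayes' theorem for P(D|+)
P(D|+) = P(+|D)P(D) / P(+)
       = 0.08854000 / 0.09760800
       = 0.9071


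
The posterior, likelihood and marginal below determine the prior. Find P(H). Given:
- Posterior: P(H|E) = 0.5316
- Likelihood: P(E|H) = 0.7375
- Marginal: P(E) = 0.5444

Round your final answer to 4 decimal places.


From Bayes' theorem: P(H|E) = P(E|H) × P(H) / P(E)

Rearranging for P(H):
P(H) = P(H|E) × P(E) / P(E|H)
     = 0.5316 × 0.5444 / 0.7375
     = 0.28940304 / 0.7375
     = 0.3924


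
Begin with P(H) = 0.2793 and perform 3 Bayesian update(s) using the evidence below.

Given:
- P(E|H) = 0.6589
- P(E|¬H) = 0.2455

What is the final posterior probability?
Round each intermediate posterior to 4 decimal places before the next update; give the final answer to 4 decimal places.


Sequential Bayesian updating:

Initial prior: P(H) = 0.2793

Update 1:
  P(E) = 0.6589 × 0.2793 + 0.2455 × 0.7207 = 0.18403077 + 0.17693185 = 0.36096262
  P(H|E) = 0.18403077 / 0.36096262 = 0.5098

Update 2:
  P(E) = 0.6589 × 0.5098 + 0.2455 × 0.4902 = 0.33590722 + 0.12034410 = 0.45625132
  P(H|E) = 0.33590722 / 0.45625132 = 0.7362

Update 3:
  P(E) = 0.6589 × 0.7362 + 0.2455 × 0.2638 = 0.48508218 + 0.06476290 = 0.54984508
  P(H|E) = 0.48508218 / 0.54984508 = 0.8822

Final posterior: 0.8822


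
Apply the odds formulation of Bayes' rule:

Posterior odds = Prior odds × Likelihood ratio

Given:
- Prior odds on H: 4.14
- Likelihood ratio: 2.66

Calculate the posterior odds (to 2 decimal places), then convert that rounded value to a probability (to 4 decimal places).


Step 1: Calculate posterior odds
Posterior odds = Prior odds × LR
               = 4.14 × 2.66
               = 11.01

Step 2: Convert to probability
P(H|E) = Posterior odds / (1 + Posterior odds)
       = 11.01 / (1 + 11.01)
       = 11.01 / 12.01
       = 0.9167

The evidence increased P(H) from 0.8054 to 0.9167.


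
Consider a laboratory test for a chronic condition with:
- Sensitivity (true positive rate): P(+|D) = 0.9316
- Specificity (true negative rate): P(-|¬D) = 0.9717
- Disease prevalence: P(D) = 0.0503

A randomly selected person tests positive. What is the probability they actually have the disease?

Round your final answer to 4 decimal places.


Let D = has disease, + = positive test

Given:
- P(D) = 0.0503 (prevalence)
- P(+|D) = 0.9316 (sensitivity)
- P(-|¬D) = 0.9717 (specificity)
- P(+|¬D) = 0.0283 (false positive rate = 1 - specificity)

Step 1: Find P(+)
P(+) = P(+|D)P(D) + P(+|¬D)P(¬D)
     = 0.9316 × 0.0503 + 0.0283 × 0.9497
     = 0.04685948 + 0.02687651
     = 0.07373599

Step 2: Apply Bayes' theorem for P(D|+)
P(D|+) = P(+|D)P(D) / P(+)
       = 0.04685948 / 0.07373599
       = 0.6355


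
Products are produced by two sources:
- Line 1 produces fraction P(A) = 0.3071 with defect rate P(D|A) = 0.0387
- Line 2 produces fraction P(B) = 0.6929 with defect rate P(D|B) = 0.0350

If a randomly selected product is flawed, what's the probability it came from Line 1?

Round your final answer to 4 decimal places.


Let A = from Line 1, D = flawed

Given:
- P(A) = 0.3071, P(B) = 0.6929
- P(D|A) = 0.0387, P(D|B) = 0.0350

Step 1: Find P(D)
P(D) = P(D|A)P(A) + P(D|B)P(B)
     = 0.0387 × 0.3071 + 0.0350 × 0.6929
     = 0.01188477 + 0.02425150
     = 0.03613627

Step 2: Apply Bayes' theorem
P(A|D) = P(D|A)P(A) / P(D)
       = 0.01188477 / 0.03613627
       = 0.3289


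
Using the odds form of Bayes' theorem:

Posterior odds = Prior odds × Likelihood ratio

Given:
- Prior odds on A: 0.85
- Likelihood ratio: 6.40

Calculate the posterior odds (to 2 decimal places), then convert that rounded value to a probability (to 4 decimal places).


Step 1: Calculate posterior odds
Posterior odds = Prior odds × LR
               = 0.85 × 6.40
               = 5.44

Step 2: Convert to probability
P(A|E) = Posterior odds / (1 + Posterior odds)
       = 5.44 / (1 + 5.44)
       = 5.44 / 6.44
       = 0.8447

The evidence increased P(A) from 0.4595 to 0.8447.


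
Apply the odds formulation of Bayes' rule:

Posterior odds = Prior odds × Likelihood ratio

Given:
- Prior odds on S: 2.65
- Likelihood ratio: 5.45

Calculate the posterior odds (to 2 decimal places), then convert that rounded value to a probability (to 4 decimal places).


Step 1: Calculate posterior odds
Posterior odds = Prior odds × LR
               = 2.65 × 5.45
               = 14.44

Step 2: Convert to probability
P(S|E) = Posterior odds / (1 + Posterior odds)
       = 14.44 / (1 + 14.44)
       = 14.44 / 15.44
       = 0.9352

The evidence increased P(S) from 0.7260 to 0.9352.


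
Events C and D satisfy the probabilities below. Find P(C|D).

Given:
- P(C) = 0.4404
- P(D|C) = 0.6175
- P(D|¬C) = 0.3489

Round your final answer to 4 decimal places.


Bayes' theorem: P(C|D) = P(D|C) × P(C) / P(D)

Step 1: Calculate P(D) using law of total probability
P(D) = P(D|C)P(C) + P(D|¬C)P(¬C)
     = 0.6175 × 0.4404 + 0.3489 × 0.5596
     = 0.27194700 + 0.19524444
     = 0.46719144

Step 2: Apply Bayes' theorem
P(C|D) = P(D|C) × P(C) / P(D)
       = 0.27194700 / 0.46719144
       = 0.5821


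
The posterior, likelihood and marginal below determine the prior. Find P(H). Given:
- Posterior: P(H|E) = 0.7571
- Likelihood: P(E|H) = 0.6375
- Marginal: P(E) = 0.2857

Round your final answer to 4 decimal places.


From Bayes' theorem: P(H|E) = P(E|H) × P(H) / P(E)

Rearranging for P(H):
P(H) = P(H|E) × P(E) / P(E|H)
     = 0.7571 × 0.2857 / 0.6375
     = 0.21630347 / 0.6375
     = 0.3393


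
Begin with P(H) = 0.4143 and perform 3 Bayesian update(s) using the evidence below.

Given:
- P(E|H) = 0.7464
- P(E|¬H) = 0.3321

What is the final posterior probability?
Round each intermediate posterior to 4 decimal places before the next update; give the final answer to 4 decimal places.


Sequential Bayesian updating:

Initial prior: P(H) = 0.4143

Update 1:
  P(E) = 0.7464 × 0.4143 + 0.3321 × 0.5857 = 0.30923352 + 0.19451097 = 0.50374449
  P(H|E) = 0.30923352 / 0.50374449 = 0.6139

Update 2:
  P(E) = 0.7464 × 0.6139 + 0.3321 × 0.3861 = 0.45821496 + 0.12822381 = 0.58643877
  P(H|E) = 0.45821496 / 0.58643877 = 0.7814

Update 3:
  P(E) = 0.7464 × 0.7814 + 0.3321 × 0.2186 = 0.58323696 + 0.07259706 = 0.65583402
  P(H|E) = 0.58323696 / 0.65583402 = 0.8893

Final posterior: 0.8893


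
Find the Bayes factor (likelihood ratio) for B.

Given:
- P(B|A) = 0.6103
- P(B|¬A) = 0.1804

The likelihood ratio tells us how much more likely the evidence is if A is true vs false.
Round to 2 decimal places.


Likelihood Ratio (LR) = P(B|A) / P(B|¬A)

LR = 0.6103 / 0.1804
   = 3.38

The evidence is 3.38 times more likely if A is true than if A is false.
Since LR > 1, the evidence supports A over ¬A.


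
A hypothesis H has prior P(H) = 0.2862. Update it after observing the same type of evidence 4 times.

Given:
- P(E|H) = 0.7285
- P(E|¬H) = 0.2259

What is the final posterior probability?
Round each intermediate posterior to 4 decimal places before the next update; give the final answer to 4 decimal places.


Sequential Bayesian updating:

Initial prior: P(H) = 0.2862

Update 1:
  P(E) = 0.7285 × 0.2862 + 0.2259 × 0.7138 = 0.20849670 + 0.16124742 = 0.36974412
  P(H|E) = 0.20849670 / 0.36974412 = 0.5639

Update 2:
  P(E) = 0.7285 × 0.5639 + 0.2259 × 0.4361 = 0.41080115 + 0.09851499 = 0.50931614
  P(H|E) = 0.41080115 / 0.50931614 = 0.8066

Update 3:
  P(E) = 0.7285 × 0.8066 + 0.2259 × 0.1934 = 0.58760810 + 0.04368906 = 0.63129716
  P(H|E) = 0.58760810 / 0.63129716 = 0.9308

Update 4:
  P(E) = 0.7285 × 0.9308 + 0.2259 × 0.0692 = 0.67808780 + 0.01563228 = 0.69372008
  P(H|E) = 0.67808780 / 0.69372008 = 0.9775

Final posterior: 0.9775


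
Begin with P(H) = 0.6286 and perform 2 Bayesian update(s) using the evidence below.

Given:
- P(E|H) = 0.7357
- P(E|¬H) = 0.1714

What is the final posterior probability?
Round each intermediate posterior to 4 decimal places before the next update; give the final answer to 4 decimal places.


Sequential Bayesian updating:

Initial prior: P(H) = 0.6286

Update 1:
  P(E) = 0.7357 × 0.6286 + 0.1714 × 0.3714 = 0.46246102 + 0.06365796 = 0.52611898
  P(H|E) = 0.46246102 / 0.52611898 = 0.8790

Update 2:
  P(E) = 0.7357 × 0.8790 + 0.1714 × 0.1210 = 0.64668030 + 0.02073940 = 0.66741970
  P(H|E) = 0.64668030 / 0.66741970 = 0.9689

Final posterior: 0.9689


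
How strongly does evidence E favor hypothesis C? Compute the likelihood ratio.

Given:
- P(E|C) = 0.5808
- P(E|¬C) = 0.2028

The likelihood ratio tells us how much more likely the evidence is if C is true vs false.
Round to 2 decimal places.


Likelihood Ratio (LR) = P(E|C) / P(E|¬C)

LR = 0.5808 / 0.2028
   = 2.86

The evidence is 2.86 times more likely if C is true than if C is false.
Because LR exceeds 1, E is evidence for C.


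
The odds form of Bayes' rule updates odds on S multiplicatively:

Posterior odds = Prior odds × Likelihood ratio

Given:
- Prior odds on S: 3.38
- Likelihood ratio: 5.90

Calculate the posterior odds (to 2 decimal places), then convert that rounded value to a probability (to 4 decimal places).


Step 1: Calculate posterior odds
Posterior odds = Prior odds × LR
               = 3.38 × 5.90
               = 19.94

Step 2: Convert to probability
P(S|E) = Posterior odds / (1 + Posterior odds)
       = 19.94 / (1 + 19.94)
       = 19.94 / 20.94
       = 0.9522

The evidence increased P(S) from 0.7717 to 0.9522.


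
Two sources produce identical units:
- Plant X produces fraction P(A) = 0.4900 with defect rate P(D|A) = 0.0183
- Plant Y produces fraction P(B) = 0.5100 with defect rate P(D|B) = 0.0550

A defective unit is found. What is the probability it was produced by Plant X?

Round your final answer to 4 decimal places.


Let A = from Plant X, D = defective

Given:
- P(A) = 0.4900, P(B) = 0.5100
- P(D|A) = 0.0183, P(D|B) = 0.0550

Step 1: Find P(D)
P(D) = P(D|A)P(A) + P(D|B)P(B)
     = 0.0183 × 0.4900 + 0.0550 × 0.5100
     = 0.00896700 + 0.02805000
     = 0.03701700

Step 2: Apply Bayes' theorem
P(A|D) = P(D|A)P(A) / P(D)
       = 0.00896700 / 0.03701700
       = 0.2422


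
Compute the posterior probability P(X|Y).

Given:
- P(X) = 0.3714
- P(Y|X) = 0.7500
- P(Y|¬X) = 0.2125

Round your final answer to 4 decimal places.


Bayes' theorem: P(X|Y) = P(Y|X) × P(X) / P(Y)

Step 1: Calculate P(Y) using law of total probability
P(Y) = P(Y|X)P(X) + P(Y|¬X)P(¬X)
     = 0.7500 × 0.3714 + 0.2125 × 0.6286
     = 0.27855000 + 0.13357750
     = 0.41212750

Step 2: Apply Bayes' theorem
P(X|Y) = P(Y|X) × P(X) / P(Y)
       = 0.27855000 / 0.41212750
       = 0.6759


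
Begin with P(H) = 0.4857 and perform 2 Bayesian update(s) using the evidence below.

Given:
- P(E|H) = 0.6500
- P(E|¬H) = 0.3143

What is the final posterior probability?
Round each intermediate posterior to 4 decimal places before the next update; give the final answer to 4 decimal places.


Sequential Bayesian updating:

Initial prior: P(H) = 0.4857

Update 1:
  P(E) = 0.6500 × 0.4857 + 0.3143 × 0.5143 = 0.31570500 + 0.16164449 = 0.47734949
  P(H|E) = 0.31570500 / 0.47734949 = 0.6614

Update 2:
  P(E) = 0.6500 × 0.6614 + 0.3143 × 0.3386 = 0.42991000 + 0.10642198 = 0.53633198
  P(H|E) = 0.42991000 / 0.53633198 = 0.8016

Final posterior: 0.8016


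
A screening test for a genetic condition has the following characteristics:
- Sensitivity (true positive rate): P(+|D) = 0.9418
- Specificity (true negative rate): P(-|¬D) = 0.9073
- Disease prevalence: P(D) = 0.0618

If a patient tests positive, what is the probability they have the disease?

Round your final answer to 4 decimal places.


Let D = has disease, + = positive test

Given:
- P(D) = 0.0618 (prevalence)
- P(+|D) = 0.9418 (sensitivity)
- P(-|¬D) = 0.9073 (specificity)
- P(+|¬D) = 0.0927 (false positive rate = 1 - specificity)

Step 1: Find P(+)
P(+) = P(+|D)P(D) + P(+|¬D)P(¬D)
     = 0.9418 × 0.0618 + 0.0927 × 0.9382
     = 0.05820324 + 0.08697114
     = 0.14517438

Step 2: Apply Bayes' theorem for P(D|+)
P(D|+) = P(+|D)P(D) / P(+)
       = 0.05820324 / 0.14517438
       = 0.4009


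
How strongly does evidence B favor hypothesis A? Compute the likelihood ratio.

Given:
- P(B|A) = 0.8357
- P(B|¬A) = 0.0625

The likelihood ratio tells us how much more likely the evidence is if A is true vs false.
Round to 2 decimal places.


Likelihood Ratio (LR) = P(B|A) / P(B|¬A)

LR = 0.8357 / 0.0625
   = 13.37

The evidence is 13.37 times more likely if A is true than if A is false.
Because LR exceeds 1, B is evidence for A.


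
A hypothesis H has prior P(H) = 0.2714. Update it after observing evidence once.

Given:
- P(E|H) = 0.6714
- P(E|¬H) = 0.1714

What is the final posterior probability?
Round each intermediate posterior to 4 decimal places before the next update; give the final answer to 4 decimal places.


Sequential Bayesian updating:

Initial prior: P(H) = 0.2714

Update 1:
  P(E) = 0.6714 × 0.2714 + 0.1714 × 0.7286 = 0.18221796 + 0.12488204 = 0.30710000
  P(H|E) = 0.18221796 / 0.30710000 = 0.5934

Final posterior: 0.5934


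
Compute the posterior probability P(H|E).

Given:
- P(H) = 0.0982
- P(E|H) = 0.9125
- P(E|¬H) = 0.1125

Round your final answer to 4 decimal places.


Bayes' theorem: P(H|E) = P(E|H) × P(H) / P(E)

Step 1: Calculate P(E) using law of total probability
P(E) = P(E|H)P(H) + P(E|¬H)P(¬H)
     = 0.9125 × 0.0982 + 0.1125 × 0.9018
     = 0.08960750 + 0.10145250
     = 0.19106000

Step 2: Apply Bayes' theorem
P(H|E) = P(E|H) × P(H) / P(E)
       = 0.08960750 / 0.19106000
       = 0.4690


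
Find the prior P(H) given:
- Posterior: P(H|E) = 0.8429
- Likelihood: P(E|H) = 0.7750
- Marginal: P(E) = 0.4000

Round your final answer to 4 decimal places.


From Bayes' theorem: P(H|E) = P(E|H) × P(H) / P(E)

Rearranging for P(H):
P(H) = P(H|E) × P(E) / P(E|H)
     = 0.8429 × 0.4000 / 0.7750
     = 0.33716000 / 0.7750
     = 0.4350


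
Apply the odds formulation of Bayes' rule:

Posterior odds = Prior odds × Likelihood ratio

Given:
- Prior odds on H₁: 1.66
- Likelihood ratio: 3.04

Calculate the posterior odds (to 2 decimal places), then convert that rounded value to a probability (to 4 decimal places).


Step 1: Calculate posterior odds
Posterior odds = Prior odds × LR
               = 1.66 × 3.04
               = 5.05

Step 2: Convert to probability
P(H₁|E) = Posterior odds / (1 + Posterior odds)
       = 5.05 / (1 + 5.05)
       = 5.05 / 6.05
       = 0.8347

The evidence increased P(H₁) from 0.6241 to 0.8347.


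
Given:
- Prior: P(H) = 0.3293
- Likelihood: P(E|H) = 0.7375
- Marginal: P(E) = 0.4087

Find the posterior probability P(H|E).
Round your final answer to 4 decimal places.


Using Bayes' theorem:

P(H|E) = P(E|H) × P(H) / P(E)
       = 0.7375 × 0.3293 / 0.4087
       = 0.24285875 / 0.4087
       = 0.5942

The evidence strengthens our belief in H.
Prior: 0.3293 → Posterior: 0.5942


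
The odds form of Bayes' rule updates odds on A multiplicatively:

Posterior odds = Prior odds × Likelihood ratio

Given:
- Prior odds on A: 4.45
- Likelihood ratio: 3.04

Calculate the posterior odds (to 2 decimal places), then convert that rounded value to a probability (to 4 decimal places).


Step 1: Calculate posterior odds
Posterior odds = Prior odds × LR
               = 4.45 × 3.04
               = 13.53

Step 2: Convert to probability
P(A|E) = Posterior odds / (1 + Posterior odds)
       = 13.53 / (1 + 13.53)
       = 13.53 / 14.53
       = 0.9312

The evidence increased P(A) from 0.8165 to 0.9312.


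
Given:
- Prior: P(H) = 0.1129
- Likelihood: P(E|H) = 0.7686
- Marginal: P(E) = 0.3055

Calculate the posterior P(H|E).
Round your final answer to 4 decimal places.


Using Bayes' theorem:

P(H|E) = P(E|H) × P(H) / P(E)
       = 0.7686 × 0.1129 / 0.3055
       = 0.08677494 / 0.3055
       = 0.2840

The evidence strengthens our belief in H.
Prior: 0.1129 → Posterior: 0.2840


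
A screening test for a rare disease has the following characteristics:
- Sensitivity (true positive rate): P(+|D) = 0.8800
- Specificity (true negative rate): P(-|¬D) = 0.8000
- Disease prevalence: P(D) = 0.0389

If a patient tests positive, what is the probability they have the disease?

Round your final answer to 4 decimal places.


Let D = has disease, + = positive test

Given:
- P(D) = 0.0389 (prevalence)
- P(+|D) = 0.8800 (sensitivity)
- P(-|¬D) = 0.8000 (specificity)
- P(+|¬D) = 0.2000 (false positive rate = 1 - specificity)

Step 1: Find P(+)
P(+) = P(+|D)P(D) + P(+|¬D)P(¬D)
     = 0.8800 × 0.0389 + 0.2000 × 0.9611
     = 0.03423200 + 0.19222000
     = 0.22645200

Step 2: Apply Bayes' theorem for P(D|+)
P(D|+) = P(+|D)P(D) / P(+)
       = 0.03423200 / 0.22645200
       = 0.1512


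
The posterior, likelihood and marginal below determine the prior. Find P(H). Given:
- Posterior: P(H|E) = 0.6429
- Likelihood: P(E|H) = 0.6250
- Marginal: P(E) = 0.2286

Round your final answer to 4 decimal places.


From Bayes' theorem: P(H|E) = P(E|H) × P(H) / P(E)

Rearranging for P(H):
P(H) = P(H|E) × P(E) / P(E|H)
     = 0.6429 × 0.2286 / 0.6250
     = 0.14696694 / 0.6250
     = 0.2351


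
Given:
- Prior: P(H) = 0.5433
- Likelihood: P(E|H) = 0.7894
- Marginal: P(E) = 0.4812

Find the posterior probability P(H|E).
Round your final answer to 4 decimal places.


Using Bayes' theorem:

P(H|E) = P(E|H) × P(H) / P(E)
       = 0.7894 × 0.5433 / 0.4812
       = 0.42888102 / 0.4812
       = 0.8913

The evidence strengthens our belief in H.
Prior: 0.5433 → Posterior: 0.8913


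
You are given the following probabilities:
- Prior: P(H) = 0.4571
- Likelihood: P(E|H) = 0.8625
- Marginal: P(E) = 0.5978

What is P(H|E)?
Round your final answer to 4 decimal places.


Using Bayes' theorem:

P(H|E) = P(E|H) × P(H) / P(E)
       = 0.8625 × 0.4571 / 0.5978
       = 0.39424875 / 0.5978
       = 0.6595

The evidence strengthens our belief in H.
Prior: 0.4571 → Posterior: 0.6595


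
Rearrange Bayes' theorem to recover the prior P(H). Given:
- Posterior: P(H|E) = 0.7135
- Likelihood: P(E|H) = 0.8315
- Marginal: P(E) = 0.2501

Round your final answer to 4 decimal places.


From Bayes' theorem: P(H|E) = P(E|H) × P(H) / P(E)

Rearranging for P(H):
P(H) = P(H|E) × P(E) / P(E|H)
     = 0.7135 × 0.2501 / 0.8315
     = 0.17844635 / 0.8315
     = 0.2146


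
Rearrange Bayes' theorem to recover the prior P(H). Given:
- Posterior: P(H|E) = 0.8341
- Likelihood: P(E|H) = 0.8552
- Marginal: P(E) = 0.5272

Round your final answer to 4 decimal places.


From Bayes' theorem: P(H|E) = P(E|H) × P(H) / P(E)

Rearranging for P(H):
P(H) = P(H|E) × P(E) / P(E|H)
     = 0.8341 × 0.5272 / 0.8552
     = 0.43973752 / 0.8552
     = 0.5142


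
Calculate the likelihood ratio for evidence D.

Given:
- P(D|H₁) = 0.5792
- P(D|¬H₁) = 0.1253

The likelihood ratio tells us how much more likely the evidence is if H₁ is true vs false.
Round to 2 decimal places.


Likelihood Ratio (LR) = P(D|H₁) / P(D|¬H₁)

LR = 0.5792 / 0.1253
   = 4.62

The evidence is 4.62 times more likely if H₁ is true than if H₁ is false.
LR > 1, so observing D raises the odds in favor of H₁.


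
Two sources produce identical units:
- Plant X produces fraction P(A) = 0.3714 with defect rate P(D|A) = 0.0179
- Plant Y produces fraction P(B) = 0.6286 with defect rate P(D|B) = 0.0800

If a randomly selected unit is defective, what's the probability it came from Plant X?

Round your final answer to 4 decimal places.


Let A = from Plant X, D = defective

Given:
- P(A) = 0.3714, P(B) = 0.6286
- P(D|A) = 0.0179, P(D|B) = 0.0800

Step 1: Find P(D)
P(D) = P(D|A)P(A) + P(D|B)P(B)
     = 0.0179 × 0.3714 + 0.0800 × 0.6286
     = 0.00664806 + 0.05028800
     = 0.05693606

Step 2: Apply Bayes' theorem
P(A|D) = P(D|A)P(A) / P(D)
       = 0.00664806 / 0.05693606
       = 0.1168


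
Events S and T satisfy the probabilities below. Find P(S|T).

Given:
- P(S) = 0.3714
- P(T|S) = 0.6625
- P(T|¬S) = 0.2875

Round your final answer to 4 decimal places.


Bayes' theorem: P(S|T) = P(T|S) × P(S) / P(T)

Step 1: Calculate P(T) using law of total probability
P(T) = P(T|S)P(S) + P(T|¬S)P(¬S)
     = 0.6625 × 0.3714 + 0.2875 × 0.6286
     = 0.24605250 + 0.18072250
     = 0.42677500

Step 2: Apply Bayes' theorem
P(S|T) = P(T|S) × P(S) / P(T)
       = 0.24605250 / 0.42677500
       = 0.5765


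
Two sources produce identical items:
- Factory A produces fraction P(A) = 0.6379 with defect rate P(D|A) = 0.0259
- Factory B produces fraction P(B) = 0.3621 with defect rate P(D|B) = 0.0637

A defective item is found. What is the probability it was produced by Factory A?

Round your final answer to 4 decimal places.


Let A = from Factory A, D = defective

Given:
- P(A) = 0.6379, P(B) = 0.3621
- P(D|A) = 0.0259, P(D|B) = 0.0637

Step 1: Find P(D)
P(D) = P(D|A)P(A) + P(D|B)P(B)
     = 0.0259 × 0.6379 + 0.0637 × 0.3621
     = 0.01652161 + 0.02306577
     = 0.03958738

Step 2: Apply Bayes' theorem
P(A|D) = P(D|A)P(A) / P(D)
       = 0.01652161 / 0.03958738
       = 0.4173


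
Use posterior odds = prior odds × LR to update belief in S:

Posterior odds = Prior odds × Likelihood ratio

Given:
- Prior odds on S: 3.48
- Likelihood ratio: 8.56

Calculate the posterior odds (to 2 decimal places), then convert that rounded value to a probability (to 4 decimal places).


Step 1: Calculate posterior odds
Posterior odds = Prior odds × LR
               = 3.48 × 8.56
               = 29.79

Step 2: Convert to probability
P(S|E) = Posterior odds / (1 + Posterior odds)
       = 29.79 / (1 + 29.79)
       = 29.79 / 30.79
       = 0.9675

The evidence increased P(S) from 0.7768 to 0.9675.


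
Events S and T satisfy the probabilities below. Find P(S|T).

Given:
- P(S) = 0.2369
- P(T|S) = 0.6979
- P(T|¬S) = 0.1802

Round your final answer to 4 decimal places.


Bayes' theorem: P(S|T) = P(T|S) × P(S) / P(T)

Step 1: Calculate P(T) using law of total probability
P(T) = P(T|S)P(S) + P(T|¬S)P(¬S)
     = 0.6979 × 0.2369 + 0.1802 × 0.7631
     = 0.16533251 + 0.13751062
     = 0.30284313

Step 2: Apply Bayes' theorem
P(S|T) = P(T|S) × P(S) / P(T)
       = 0.16533251 / 0.30284313
       = 0.5459


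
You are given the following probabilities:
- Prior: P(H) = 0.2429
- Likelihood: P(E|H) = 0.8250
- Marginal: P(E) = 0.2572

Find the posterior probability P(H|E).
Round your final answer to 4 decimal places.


Using Bayes' theorem:

P(H|E) = P(E|H) × P(H) / P(E)
       = 0.8250 × 0.2429 / 0.2572
       = 0.20039250 / 0.2572
       = 0.7791

The evidence strengthens our belief in H.
Prior: 0.2429 → Posterior: 0.7791


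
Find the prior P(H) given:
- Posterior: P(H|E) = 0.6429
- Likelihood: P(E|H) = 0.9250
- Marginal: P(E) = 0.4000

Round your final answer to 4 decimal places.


From Bayes' theorem: P(H|E) = P(E|H) × P(H) / P(E)

Rearranging for P(H):
P(H) = P(H|E) × P(E) / P(E|H)
     = 0.6429 × 0.4000 / 0.9250
     = 0.25716000 / 0.9250
     = 0.2780


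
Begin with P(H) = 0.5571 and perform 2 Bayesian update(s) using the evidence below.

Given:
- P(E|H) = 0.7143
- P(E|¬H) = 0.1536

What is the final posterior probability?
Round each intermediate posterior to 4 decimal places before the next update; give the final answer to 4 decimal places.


Sequential Bayesian updating:

Initial prior: P(H) = 0.5571

Update 1:
  P(E) = 0.7143 × 0.5571 + 0.1536 × 0.4429 = 0.39793653 + 0.06802944 = 0.46596597
  P(H|E) = 0.39793653 / 0.46596597 = 0.8540

Update 2:
  P(E) = 0.7143 × 0.8540 + 0.1536 × 0.1460 = 0.61001220 + 0.02242560 = 0.63243780
  P(H|E) = 0.61001220 / 0.63243780 = 0.9645

Final posterior: 0.9645


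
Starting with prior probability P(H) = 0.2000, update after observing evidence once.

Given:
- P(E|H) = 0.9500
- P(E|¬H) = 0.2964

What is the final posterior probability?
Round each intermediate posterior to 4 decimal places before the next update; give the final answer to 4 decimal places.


Sequential Bayesian updating:

Initial prior: P(H) = 0.2000

Update 1:
  P(E) = 0.9500 × 0.2000 + 0.2964 × 0.8000 = 0.19000000 + 0.23712000 = 0.42712000
  P(H|E) = 0.19000000 / 0.42712000 = 0.4448

Final posterior: 0.4448


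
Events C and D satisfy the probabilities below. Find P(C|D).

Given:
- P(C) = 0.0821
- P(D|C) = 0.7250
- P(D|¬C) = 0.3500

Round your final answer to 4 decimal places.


Bayes' theorem: P(C|D) = P(D|C) × P(C) / P(D)

Step 1: Calculate P(D) using law of total probability
P(D) = P(D|C)P(C) + P(D|¬C)P(¬C)
     = 0.7250 × 0.0821 + 0.3500 × 0.9179
     = 0.05952250 + 0.32126500
     = 0.38078750

Step 2: Apply Bayes' theorem
P(C|D) = P(D|C) × P(C) / P(D)
       = 0.05952250 / 0.38078750
       = 0.1563


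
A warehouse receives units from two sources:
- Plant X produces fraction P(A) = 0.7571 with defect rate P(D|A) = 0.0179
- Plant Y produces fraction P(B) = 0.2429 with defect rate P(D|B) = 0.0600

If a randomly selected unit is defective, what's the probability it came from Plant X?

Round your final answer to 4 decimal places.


Let A = from Plant X, D = defective

Given:
- P(A) = 0.7571, P(B) = 0.2429
- P(D|A) = 0.0179, P(D|B) = 0.0600

Step 1: Find P(D)
P(D) = P(D|A)P(A) + P(D|B)P(B)
     = 0.0179 × 0.7571 + 0.0600 × 0.2429
     = 0.01355209 + 0.01457400
     = 0.02812609

Step 2: Apply Bayes' theorem
P(A|D) = P(D|A)P(A) / P(D)
       = 0.01355209 / 0.02812609
       = 0.4818


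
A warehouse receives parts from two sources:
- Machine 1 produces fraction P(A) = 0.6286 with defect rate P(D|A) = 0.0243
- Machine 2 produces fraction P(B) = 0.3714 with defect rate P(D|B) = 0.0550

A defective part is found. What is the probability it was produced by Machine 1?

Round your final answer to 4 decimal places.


Let A = from Machine 1, D = defective

Given:
- P(A) = 0.6286, P(B) = 0.3714
- P(D|A) = 0.0243, P(D|B) = 0.0550

Step 1: Find P(D)
P(D) = P(D|A)P(A) + P(D|B)P(B)
     = 0.0243 × 0.6286 + 0.0550 × 0.3714
     = 0.01527498 + 0.02042700
     = 0.03570198

Step 2: Apply Bayes' theorem
P(A|D) = P(D|A)P(A) / P(D)
       = 0.01527498 / 0.03570198
       = 0.4278


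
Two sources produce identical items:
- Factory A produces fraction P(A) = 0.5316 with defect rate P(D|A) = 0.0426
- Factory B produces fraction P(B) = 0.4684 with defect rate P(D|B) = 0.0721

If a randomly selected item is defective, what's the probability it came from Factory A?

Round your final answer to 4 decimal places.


Let A = from Factory A, D = defective

Given:
- P(A) = 0.5316, P(B) = 0.4684
- P(D|A) = 0.0426, P(D|B) = 0.0721

Step 1: Find P(D)
P(D) = P(D|A)P(A) + P(D|B)P(B)
     = 0.0426 × 0.5316 + 0.0721 × 0.4684
     = 0.02264616 + 0.03377164
     = 0.05641780

Step 2: Apply Bayes' theorem
P(A|D) = P(D|A)P(A) / P(D)
       = 0.02264616 / 0.05641780
       = 0.4014


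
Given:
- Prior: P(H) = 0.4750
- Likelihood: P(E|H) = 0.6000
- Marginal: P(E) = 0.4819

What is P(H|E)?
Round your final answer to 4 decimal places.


Using Bayes' theorem:

P(H|E) = P(E|H) × P(H) / P(E)
       = 0.6000 × 0.4750 / 0.4819
       = 0.28500000 / 0.4819
       = 0.5914

The evidence strengthens our belief in H.
Prior: 0.4750 → Posterior: 0.5914


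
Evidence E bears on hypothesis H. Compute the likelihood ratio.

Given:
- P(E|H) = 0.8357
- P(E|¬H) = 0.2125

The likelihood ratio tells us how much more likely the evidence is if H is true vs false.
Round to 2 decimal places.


Likelihood Ratio (LR) = P(E|H) / P(E|¬H)

LR = 0.8357 / 0.2125
   = 3.93

The evidence is 3.93 times more likely if H is true than if H is false.
LR > 1, so observing E raises the odds in favor of H.


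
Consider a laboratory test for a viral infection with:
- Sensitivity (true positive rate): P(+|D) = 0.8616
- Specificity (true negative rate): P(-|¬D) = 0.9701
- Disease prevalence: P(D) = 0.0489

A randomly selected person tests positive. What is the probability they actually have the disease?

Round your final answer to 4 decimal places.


Let D = has disease, + = positive test

Given:
- P(D) = 0.0489 (prevalence)
- P(+|D) = 0.8616 (sensitivity)
- P(-|¬D) = 0.9701 (specificity)
- P(+|¬D) = 0.0299 (false positive rate = 1 - specificity)

Step 1: Find P(+)
P(+) = P(+|D)P(D) + P(+|¬D)P(¬D)
     = 0.8616 × 0.0489 + 0.0299 × 0.9511
     = 0.04213224 + 0.02843789
     = 0.07057013

Step 2: Apply Bayes' theorem for P(D|+)
P(D|+) = P(+|D)P(D) / P(+)
       = 0.04213224 / 0.07057013
       = 0.5970


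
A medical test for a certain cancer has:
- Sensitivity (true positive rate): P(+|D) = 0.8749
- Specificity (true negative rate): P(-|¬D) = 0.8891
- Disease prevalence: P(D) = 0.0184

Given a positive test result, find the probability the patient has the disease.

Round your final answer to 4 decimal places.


Let D = has disease, + = positive test

Given:
- P(D) = 0.0184 (prevalence)
- P(+|D) = 0.8749 (sensitivity)
- P(-|¬D) = 0.8891 (specificity)
- P(+|¬D) = 0.1109 (false positive rate = 1 - specificity)

Step 1: Find P(+)
P(+) = P(+|D)P(D) + P(+|¬D)P(¬D)
     = 0.8749 × 0.0184 + 0.1109 × 0.9816
     = 0.01609816 + 0.10885944
     = 0.12495760

Step 2: Apply Bayes' theorem for P(D|+)
P(D|+) = P(+|D)P(D) / P(+)
       = 0.01609816 / 0.12495760
       = 0.1288


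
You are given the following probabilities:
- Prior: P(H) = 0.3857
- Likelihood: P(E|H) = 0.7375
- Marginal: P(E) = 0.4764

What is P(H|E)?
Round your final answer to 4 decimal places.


Using Bayes' theorem:

P(H|E) = P(E|H) × P(H) / P(E)
       = 0.7375 × 0.3857 / 0.4764
       = 0.28445375 / 0.4764
       = 0.5971

The evidence strengthens our belief in H.
Prior: 0.3857 → Posterior: 0.5971


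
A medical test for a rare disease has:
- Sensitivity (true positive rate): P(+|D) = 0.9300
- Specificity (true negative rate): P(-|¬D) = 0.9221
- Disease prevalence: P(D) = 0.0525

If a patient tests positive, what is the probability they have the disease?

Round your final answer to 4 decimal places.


Let D = has disease, + = positive test

Given:
- P(D) = 0.0525 (prevalence)
- P(+|D) = 0.9300 (sensitivity)
- P(-|¬D) = 0.9221 (specificity)
- P(+|¬D) = 0.0779 (false positive rate = 1 - specificity)

Step 1: Find P(+)
P(+) = P(+|D)P(D) + P(+|¬D)P(¬D)
     = 0.9300 × 0.0525 + 0.0779 × 0.9475
     = 0.04882500 + 0.07381025
     = 0.12263525

Step 2: Apply Bayes' theorem for P(D|+)
P(D|+) = P(+|D)P(D) / P(+)
       = 0.04882500 / 0.12263525
       = 0.3981


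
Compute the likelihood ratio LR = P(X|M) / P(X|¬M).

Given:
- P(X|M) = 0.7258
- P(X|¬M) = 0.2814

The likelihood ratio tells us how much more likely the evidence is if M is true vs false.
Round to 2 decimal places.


Likelihood Ratio (LR) = P(X|M) / P(X|¬M)

LR = 0.7258 / 0.2814
   = 2.58

The evidence is 2.58 times more likely if M is true than if M is false.
Since LR > 1, the evidence supports M over ¬M.
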